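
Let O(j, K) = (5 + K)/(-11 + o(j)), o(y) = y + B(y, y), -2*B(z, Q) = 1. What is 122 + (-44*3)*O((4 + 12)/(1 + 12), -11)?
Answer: 3994/89 ≈ 44.876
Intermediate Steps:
B(z, Q) = -1/2 (B(z, Q) = -1/2*1 = -1/2)
o(y) = -1/2 + y (o(y) = y - 1/2 = -1/2 + y)
O(j, K) = (5 + K)/(-23/2 + j) (O(j, K) = (5 + K)/(-11 + (-1/2 + j)) = (5 + K)/(-23/2 + j))
122 + (-44*3)*O((4 + 12)/(1 + 12), -11) = 122 + (-44*3)*(2*(5 - 11)/(-23 + 2*((4 + 12)/(1 + 12)))) = 122 - 264*(-6)/(-23 + 2*(16/13)) = 122 - 264*(-6)/(-23 + 32/13) = 122 - 264*(-6)/(-267/13) = 122 - 264*(-13)*(-6)/267 = 122 - 132*52/89 = 122 - 6864/89 = 3994/89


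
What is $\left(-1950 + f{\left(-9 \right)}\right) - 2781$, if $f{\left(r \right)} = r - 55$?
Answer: $-4795$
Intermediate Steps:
$f{\left(r \right)} = -55 + r$
$\left(-1950 + f{\left(-9 \right)}\right) - 2781 = \left(-1950 - 64\right) - 2781 = -2014 - 2781 = -4795$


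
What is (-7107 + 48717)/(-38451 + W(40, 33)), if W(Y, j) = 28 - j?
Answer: -1095/1012 ≈ -1.0820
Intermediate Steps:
(-7107 + 48717)/(-38451 + W(40, 33)) = (-7107 + 48717)/(-38451 + (28 - 1*33)) = 41610/(-38451 + (28 - 33)) = 41610/(-38451 - 5) = 41610/(-38456) = 41610*(-1/38456) = -1095/1012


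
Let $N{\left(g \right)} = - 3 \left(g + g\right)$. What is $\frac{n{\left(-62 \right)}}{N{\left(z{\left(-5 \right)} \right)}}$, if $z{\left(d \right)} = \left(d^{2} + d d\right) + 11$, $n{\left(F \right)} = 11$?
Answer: $- \frac{11}{366} \approx -0.030055$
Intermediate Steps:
$z{\left(d \right)} = 11 + 2 d^{2}$ ($z{\left(d \right)} = \left(d^{2} + d^{2}\right) + 11 = 2 d^{2} + 11 = 11 + 2 d^{2}$)
$N{\left(g \right)} = - 6 g$ ($N{\left(g \right)} = - 3 \cdot 2 g = - 6 g$)
$\frac{n{\left(-62 \right)}}{N{\left(z{\left(-5 \right)} \right)}} = \frac{11}{\left(-6\right) \left(11 + 2 \left(-5\right)^{2}\right)} = \frac{11}{\left(-6\right) \left(11 + 2 \cdot 25\right)} = \frac{11}{\left(-6\right) \left(11 + 50\right)} = \frac{11}{\left(-6\right) 61} = \frac{11}{-366} = 11 \left(- \frac{1}{366}\right) = - \frac{11}{366}$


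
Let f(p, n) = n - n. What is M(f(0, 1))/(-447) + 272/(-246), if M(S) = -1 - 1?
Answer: -20182/18327 ≈ -1.1012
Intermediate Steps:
f(p, n) = 0
M(S) = -2
M(f(0, 1))/(-447) + 272/(-246) = -2/(-447) + 272/(-246) = -2*(-1/447) + 272*(-1/246) = 2/447 - 136/123 = -20182/18327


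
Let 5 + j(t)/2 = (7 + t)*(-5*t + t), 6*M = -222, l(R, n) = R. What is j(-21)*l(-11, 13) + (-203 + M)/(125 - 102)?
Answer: 597346/23 ≈ 25972.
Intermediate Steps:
M = -37 (M = (1/6)*(-222) = -37)
j(t) = -10 - 8*t*(7 + t) (j(t) = -10 + 2*((7 + t)*(-5*t + t)) = -10 + 2*((7 + t)*(-4*t)) = -10 + 2*(-4*t*(7 + t)) = -10 - 8*t*(7 + t))
j(-21)*l(-11, 13) + (-203 + M)/(125 - 102) = (-10 - 56*(-21) - 8*(-21)**2)*(-11) + (-203 - 37)/(125 - 102) = (-10 + 1176 - 8*441)*(-11) - 240/23 = (-10 + 1176 - 3528)*(-11) - 240*1/23 = -2362*(-11) - 240/23 = 25982 - 240/23 = 597346/23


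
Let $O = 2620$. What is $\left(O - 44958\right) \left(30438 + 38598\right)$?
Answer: $-2922846168$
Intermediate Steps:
$\left(O - 44958\right) \left(30438 + 38598\right) = \left(2620 - 44958\right) \left(30438 + 38598\right) = \left(-42338\right) 69036 = -2922846168$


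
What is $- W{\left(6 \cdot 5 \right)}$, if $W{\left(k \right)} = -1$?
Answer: $1$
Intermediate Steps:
$- W{\left(6 \cdot 5 \right)} = \left(-1\right) \left(-1\right) = 1$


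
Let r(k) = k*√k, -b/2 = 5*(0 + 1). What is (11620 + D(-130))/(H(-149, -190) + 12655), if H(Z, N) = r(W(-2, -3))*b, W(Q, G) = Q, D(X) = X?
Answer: 1938746/2135331 - 3064*I*√2/2135331 ≈ 0.90794 - 0.0020293*I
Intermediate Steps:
b = -10 (b = -10*(0 + 1) = -10 ≈ -10.000)
r(k) = k^(3/2)
H(Z, N) = 20*I*√2 (H(Z, N) = (-2)^(3/2)*(-10) = -2*I*√2*(-10) = 20*I*√2)
(11620 + D(-130))/(H(-149, -190) + 12655) = (11620 - 130)/(20*I*√2 + 12655) = 11490/(12655 + 20*I*√2)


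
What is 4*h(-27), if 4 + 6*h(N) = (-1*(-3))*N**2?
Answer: 4366/3 ≈ 1455.3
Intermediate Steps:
h(N) = -2/3 + N**2/2 (h(N) = -2/3 + ((-1*(-3))*N**2)/6 = -2/3 + (3*N**2)/6 = -2/3 + N**2/2)
4*h(-27) = 4*(-2/3 + (1/2)*(-27)**2) = 4*(-2/3 + (1/2)*729) = 4*(-2/3 + 729/2) = 4*(2183/6) = 4366/3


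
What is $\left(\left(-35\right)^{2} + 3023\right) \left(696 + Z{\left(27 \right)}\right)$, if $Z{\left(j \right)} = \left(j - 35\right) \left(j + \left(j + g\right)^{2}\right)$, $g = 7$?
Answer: $-37246464$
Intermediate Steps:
$Z{\left(j \right)} = \left(-35 + j\right) \left(j + \left(7 + j\right)^{2}\right)$ ($Z{\left(j \right)} = \left(j - 35\right) \left(j + \left(j + 7\right)^{2}\right) = \left(-35 + j\right) \left(j + \left(7 + j\right)^{2}\right)$)
$\left(\left(-35\right)^{2} + 3023\right) \left(696 + Z{\left(27 \right)}\right) = \left(\left(-35\right)^{2} + 3023\right) \left(696 - \left(14567 - 19683 + 14580\right)\right) = \left(1225 + 3023\right) \left(696 - 9464\right) = 4248 \left(696 - 9464\right) = 4248 \left(-8768\right) = -37246464$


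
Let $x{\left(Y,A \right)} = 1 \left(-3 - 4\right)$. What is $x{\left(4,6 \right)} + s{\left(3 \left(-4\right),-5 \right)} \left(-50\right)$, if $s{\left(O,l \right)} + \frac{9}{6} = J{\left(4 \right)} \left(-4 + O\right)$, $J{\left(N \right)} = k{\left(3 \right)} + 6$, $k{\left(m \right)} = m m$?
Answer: $12068$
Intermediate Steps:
$k{\left(m \right)} = m^{2}$
$J{\left(N \right)} = 15$ ($J{\left(N \right)} = 3^{2} + 6 = 9 + 6 = 15$)
$x{\left(Y,A \right)} = -7$ ($x{\left(Y,A \right)} = 1 \left(-7\right) = -7$)
$s{\left(O,l \right)} = - \frac{123}{2} + 15 O$ ($s{\left(O,l \right)} = - \frac{3}{2} + 15 \left(-4 + O\right) = - \frac{3}{2} + \left(-60 + 15 O\right) = - \frac{123}{2} + 15 O$)
$x{\left(4,6 \right)} + s{\left(3 \left(-4\right),-5 \right)} \left(-50\right) = -7 + \left(- \frac{123}{2} + 15 \cdot 3 \left(-4\right)\right) \left(-50\right) = -7 + \left(- \frac{123}{2} + 15 \left(-12\right)\right) \left(-50\right) = -7 + \left(- \frac{123}{2} - 180\right) \left(-50\right) = -7 - -12075 = -7 + 12075 = 12068$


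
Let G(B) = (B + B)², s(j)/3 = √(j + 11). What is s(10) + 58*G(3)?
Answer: 2088 + 3*√21 ≈ 2101.7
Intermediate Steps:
s(j) = 3*√(11 + j) (s(j) = 3*√(j + 11) = 3*√(11 + j))
G(B) = 4*B² (G(B) = (2*B)² = 4*B²)
s(10) + 58*G(3) = 3*√(11 + 10) + 58*(4*3²) = 3*√21 + 58*(4*9) = 3*√21 + 58*36 = 3*√21 + 2088 = 2088 + 3*√21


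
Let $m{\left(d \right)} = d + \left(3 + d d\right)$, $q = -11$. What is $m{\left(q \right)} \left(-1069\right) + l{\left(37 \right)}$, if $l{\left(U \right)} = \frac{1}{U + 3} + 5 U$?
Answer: $- \frac{4824479}{40} \approx -1.2061 \cdot 10^{5}$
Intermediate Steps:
$l{\left(U \right)} = \frac{1}{3 + U} + 5 U$
$m{\left(d \right)} = 3 + d + d^{2}$ ($m{\left(d \right)} = d + \left(3 + d^{2}\right) = 3 + d + d^{2}$)
$m{\left(q \right)} \left(-1069\right) + l{\left(37 \right)} = \left(3 - 11 + \left(-11\right)^{2}\right) \left(-1069\right) + \frac{1 + 5 \cdot 37^{2} + 15 \cdot 37}{3 + 37} = \left(3 - 11 + 121\right) \left(-1069\right) + \frac{1 + 5 \cdot 1369 + 555}{40} = 113 \left(-1069\right) + \frac{1 + 6845 + 555}{40} = -120797 + \frac{1}{40} \cdot 7401 = -120797 + \frac{7401}{40} = - \frac{4824479}{40}$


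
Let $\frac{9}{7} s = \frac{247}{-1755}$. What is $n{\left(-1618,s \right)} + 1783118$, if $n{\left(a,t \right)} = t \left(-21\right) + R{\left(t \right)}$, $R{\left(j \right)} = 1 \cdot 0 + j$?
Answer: $\frac{433298206}{243} \approx 1.7831 \cdot 10^{6}$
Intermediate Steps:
$R{\left(j \right)} = j$ ($R{\left(j \right)} = 0 + j = j$)
$s = - \frac{133}{1215}$ ($s = \frac{7 \frac{247}{-1755}}{9} = \frac{7 \cdot 247 \left(- \frac{1}{1755}\right)}{9} = \frac{7}{9} \left(- \frac{19}{135}\right) = - \frac{133}{1215} \approx -0.10947$)
$n{\left(a,t \right)} = - 20 t$ ($n{\left(a,t \right)} = t \left(-21\right) + t = - 21 t + t = - 20 t$)
$n{\left(-1618,s \right)} + 1783118 = \left(-20\right) \left(- \frac{133}{1215}\right) + 1783118 = \frac{532}{243} + 1783118 = \frac{433298206}{243}$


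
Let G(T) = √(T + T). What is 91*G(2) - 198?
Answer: -16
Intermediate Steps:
G(T) = √2*√T (G(T) = √(2*T) = √2*√T)
91*G(2) - 198 = 91*(√2*√2) - 198 = 91*2 - 198 = 182 - 198 = -16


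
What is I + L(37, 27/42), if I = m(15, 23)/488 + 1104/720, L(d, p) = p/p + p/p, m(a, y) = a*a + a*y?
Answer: 17207/3660 ≈ 4.7014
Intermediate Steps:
m(a, y) = a² + a*y
L(d, p) = 2 (L(d, p) = 1 + 1 = 2)
I = 9887/3660 (I = (15*(15 + 23))/488 + 1104/720 = (15*38)*(1/488) + 1104*(1/720) = 570*(1/488) + 23/15 = 285/244 + 23/15 = 9887/3660 ≈ 2.7014)
I + L(37, 27/42) = 9887/3660 + 2 = 17207/3660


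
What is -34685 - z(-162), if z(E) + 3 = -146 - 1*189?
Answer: -34347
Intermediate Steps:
z(E) = -338 (z(E) = -3 + (-146 - 1*189) = -3 + (-146 - 189) = -3 - 335 = -338)
-34685 - z(-162) = -34685 - 1*(-338) = -34685 + 338 = -34347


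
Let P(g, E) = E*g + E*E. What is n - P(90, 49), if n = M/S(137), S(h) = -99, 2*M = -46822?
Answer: -650878/99 ≈ -6574.5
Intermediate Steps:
M = -23411 (M = (1/2)*(-46822) = -23411)
P(g, E) = E**2 + E*g (P(g, E) = E*g + E**2 = E**2 + E*g)
n = 23411/99 (n = -23411/(-99) = -23411*(-1/99) = 23411/99 ≈ 236.47)
n - P(90, 49) = 23411/99 - 49*(49 + 90) = 23411/99 - 49*139 = 23411/99 - 1*6811 = 23411/99 - 6811 = -650878/99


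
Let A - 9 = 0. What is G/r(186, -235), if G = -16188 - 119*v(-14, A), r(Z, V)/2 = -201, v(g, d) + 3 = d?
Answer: 2817/67 ≈ 42.045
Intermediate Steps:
A = 9 (A = 9 + 0 = 9)
v(g, d) = -3 + d
r(Z, V) = -402 (r(Z, V) = 2*(-201) = -402)
G = -16902 (G = -16188 - 119*(-3 + 9) = -16188 - 119*6 = -16188 - 1*714 = -16188 - 714 = -16902)
G/r(186, -235) = -16902/(-402) = -16902*(-1/402) = 2817/67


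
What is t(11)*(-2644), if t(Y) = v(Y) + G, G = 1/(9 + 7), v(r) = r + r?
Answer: -233333/4 ≈ -58333.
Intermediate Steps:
v(r) = 2*r
G = 1/16 ≈ 0.062500
t(Y) = 1/16 + 2*Y (t(Y) = 2*Y + 1/16 = 1/16 + 2*Y)
t(11)*(-2644) = (1/16 + 2*11)*(-2644) = (1/16 + 22)*(-2644) = (353/16)*(-2644) = -233333/4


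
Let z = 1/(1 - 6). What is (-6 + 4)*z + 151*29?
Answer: 21897/5 ≈ 4379.4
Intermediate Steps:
z = -⅕ (z = 1/(-5) = -⅕ ≈ -0.20000)
(-6 + 4)*z + 151*29 = (-6 + 4)*(-⅕) + 151*29 = -2*(-⅕) + 4379 = ⅖ + 4379 = 21897/5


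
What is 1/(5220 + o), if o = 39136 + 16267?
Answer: 1/60623 ≈ 1.6495e-5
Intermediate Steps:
o = 55403
1/(5220 + o) = 1/(5220 + 55403) = 1/60623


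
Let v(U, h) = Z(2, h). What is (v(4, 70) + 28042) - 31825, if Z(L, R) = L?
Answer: -3781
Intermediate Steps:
v(U, h) = 2
(v(4, 70) + 28042) - 31825 = (2 + 28042) - 31825 = 28044 - 31825 = -3781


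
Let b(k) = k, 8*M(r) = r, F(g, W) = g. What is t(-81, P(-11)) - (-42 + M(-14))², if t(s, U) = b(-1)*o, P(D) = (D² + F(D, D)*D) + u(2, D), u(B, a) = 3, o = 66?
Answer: -31681/16 ≈ -1980.1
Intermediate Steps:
M(r) = r/8
P(D) = 3 + 2*D² (P(D) = (D² + D*D) + 3 = (D² + D²) + 3 = 2*D² + 3 = 3 + 2*D²)
t(s, U) = -66 (t(s, U) = -1*66 = -66)
t(-81, P(-11)) - (-42 + M(-14))² = -66 - (-42 + (⅛)*(-14))² = -66 - (-42 - 7/4)² = -66 - (-175/4)² = -66 - 1*30625/16 = -66 - 30625/16 = -31681/16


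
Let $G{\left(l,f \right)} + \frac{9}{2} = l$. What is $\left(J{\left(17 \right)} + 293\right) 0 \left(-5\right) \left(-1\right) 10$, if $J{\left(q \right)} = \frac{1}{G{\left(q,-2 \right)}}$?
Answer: $0$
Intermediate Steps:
$G{\left(l,f \right)} = - \frac{9}{2} + l$
$J{\left(q \right)} = \frac{1}{- \frac{9}{2} + q}$
$\left(J{\left(17 \right)} + 293\right) 0 \left(-5\right) \left(-1\right) 10 = \left(\frac{2}{-9 + 2 \cdot 17} + 293\right) 0 \left(-5\right) \left(-1\right) 10 = \left(\frac{2}{-9 + 34} + 293\right) 0 \left(-1\right) 10 = \left(\frac{2}{25} + 293\right) 0 \cdot 10 = \left(2 \cdot \frac{1}{25} + 293\right) 0 = \left(\frac{2}{25} + 293\right) 0 = \frac{7327}{25} \cdot 0 = 0$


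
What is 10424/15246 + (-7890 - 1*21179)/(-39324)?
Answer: 142183225/99922284 ≈ 1.4229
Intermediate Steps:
10424/15246 + (-7890 - 1*21179)/(-39324) = 10424*(1/15246) + (-7890 - 21179)*(-1/39324) = 5212/7623 - 29069*(-1/39324) = 5212/7623 + 29069/39324 = 142183225/99922284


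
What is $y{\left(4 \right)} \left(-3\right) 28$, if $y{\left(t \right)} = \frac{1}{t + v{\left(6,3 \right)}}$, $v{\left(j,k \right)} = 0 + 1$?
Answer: $- \frac{84}{5} \approx -16.8$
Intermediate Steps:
$v{\left(j,k \right)} = 1$
$y{\left(t \right)} = \frac{1}{1 + t}$ ($y{\left(t \right)} = \frac{1}{t + 1} = \frac{1}{1 + t}$)
$y{\left(4 \right)} \left(-3\right) 28 = \frac{1}{1 + 4} \left(-3\right) 28 = \frac{1}{5} \left(-3\right) 28 = \left(- \frac{3}{5}\right) 28 = - \frac{84}{5}$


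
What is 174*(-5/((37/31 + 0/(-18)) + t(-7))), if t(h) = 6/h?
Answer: -188790/73 ≈ -2586.2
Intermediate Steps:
174*(-5/((37/31 + 0/(-18)) + t(-7))) = 174*(-5/((37/31 + 0/(-18)) + 6/(-7))) = 174*(-5/((37*(1/31) + 0*(-1/18)) + 6*(-1/7))) = 174*(-5/((37/31 + 0) - 6/7)) = 174*(-5/(37/31 - 6/7)) = 174*(-5/(73/217)) = 174*((217/73)*(-5)) = 174*(-1085/73) = -188790/73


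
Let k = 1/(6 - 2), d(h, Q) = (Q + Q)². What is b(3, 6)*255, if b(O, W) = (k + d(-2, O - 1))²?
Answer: 1077375/16 ≈ 67336.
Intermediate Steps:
d(h, Q) = 4*Q² (d(h, Q) = (2*Q)² = 4*Q²)
k = ¼ (k = 1/4 = ¼ ≈ 0.25000)
b(O, W) = (¼ + 4*(-1 + O)²)² (b(O, W) = (¼ + 4*(O - 1)²)² = (¼ + 4*(-1 + O)²)²)
b(3, 6)*255 = ((1 + 16*(-1 + 3)²)²/16)*255 = ((1 + 16*2²)²/16)*255 = ((1 + 16*4)²/16)*255 = ((1 + 64)²/16)*255 = ((1/16)*65²)*255 = ((1/16)*4225)*255 = (4225/16)*255 = 1077375/16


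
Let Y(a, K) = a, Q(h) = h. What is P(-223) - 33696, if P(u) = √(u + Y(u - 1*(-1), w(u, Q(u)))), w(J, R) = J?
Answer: -33696 + I*√445 ≈ -33696.0 + 21.095*I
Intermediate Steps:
P(u) = √(1 + 2*u) (P(u) = √(u + (u - 1*(-1))) = √(u + (u + 1)) = √(u + (1 + u)) = √(1 + 2*u))
P(-223) - 33696 = √(1 + 2*(-223)) - 33696 = √(1 - 446) - 33696 = √(-445) - 33696 = I*√445 - 33696 = -33696 + I*√445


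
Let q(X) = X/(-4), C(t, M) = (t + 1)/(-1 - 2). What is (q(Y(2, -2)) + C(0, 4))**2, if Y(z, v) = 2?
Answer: 25/36 ≈ 0.69444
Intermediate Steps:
C(t, M) = -1/3 - t/3 (C(t, M) = (1 + t)/(-3) = (1 + t)*(-1/3) = -1/3 - t/3)
q(X) = -X/4 (q(X) = X*(-1/4) = -X/4)
(q(Y(2, -2)) + C(0, 4))**2 = (-1/4*2 + (-1/3 - 1/3*0))**2 = (-1/2 + (-1/3 + 0))**2 = (-1/2 - 1/3)**2 = (-5/6)**2 = 25/36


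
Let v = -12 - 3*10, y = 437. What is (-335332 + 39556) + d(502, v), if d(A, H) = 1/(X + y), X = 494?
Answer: -275367455/931 ≈ -2.9578e+5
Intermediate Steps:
v = -42 (v = -12 - 30 = -42)
d(A, H) = 1/931 (d(A, H) = 1/(494 + 437) = 1/931)
(-335332 + 39556) + d(502, v) = (-335332 + 39556) + 1/931 = -295776 + 1/931 = -275367455/931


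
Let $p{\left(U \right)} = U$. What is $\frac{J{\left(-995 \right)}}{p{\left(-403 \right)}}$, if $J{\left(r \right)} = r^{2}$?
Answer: $- \frac{990025}{403} \approx -2456.6$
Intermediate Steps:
$\frac{J{\left(-995 \right)}}{p{\left(-403 \right)}} = \frac{\left(-995\right)^{2}}{-403} = 990025 \left(- \frac{1}{403}\right) = - \frac{990025}{403}$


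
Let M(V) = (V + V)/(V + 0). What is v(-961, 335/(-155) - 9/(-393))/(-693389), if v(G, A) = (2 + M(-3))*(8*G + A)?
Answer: 124918608/2815852729 ≈ 0.044363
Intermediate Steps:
M(V) = 2 (M(V) = (2*V)/V = 2)
v(G, A) = 4*A + 32*G (v(G, A) = (2 + 2)*(8*G + A) = 4*(A + 8*G) = 4*A + 32*G)
v(-961, 335/(-155) - 9/(-393))/(-693389) = (4*(335/(-155) - 9/(-393)) + 32*(-961))/(-693389) = (4*(335*(-1/155) - 9*(-1/393)) - 30752)*(-1/693389) = (4*(-67/31 + 3/131) - 30752)*(-1/693389) = (4*(-8684/4061) - 30752)*(-1/693389) = (-34736/4061 - 30752)*(-1/693389) = -124918608/4061*(-1/693389) = 124918608/2815852729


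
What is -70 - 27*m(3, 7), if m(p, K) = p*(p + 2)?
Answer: -475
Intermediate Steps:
m(p, K) = p*(2 + p)
-70 - 27*m(3, 7) = -70 - 81*(2 + 3) = -70 - 81*5 = -70 - 27*15 = -70 - 405 = -475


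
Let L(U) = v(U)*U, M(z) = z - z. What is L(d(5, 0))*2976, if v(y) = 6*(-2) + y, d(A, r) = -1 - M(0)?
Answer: 38688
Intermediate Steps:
M(z) = 0
d(A, r) = -1 (d(A, r) = -1 - 1*0 = -1 + 0 = -1)
v(y) = -12 + y
L(U) = U*(-12 + U) (L(U) = (-12 + U)*U = U*(-12 + U))
L(d(5, 0))*2976 = -(-12 - 1)*2976 = -1*(-13)*2976 = 13*2976 = 38688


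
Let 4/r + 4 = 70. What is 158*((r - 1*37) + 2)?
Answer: -182174/33 ≈ -5520.4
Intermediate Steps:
r = 2/33 (r = 4/(-4 + 70) = 4/66 = 4*(1/66) = 2/33 ≈ 0.060606)
158*((r - 1*37) + 2) = 158*((2/33 - 1*37) + 2) = 158*((2/33 - 37) + 2) = 158*(-1219/33 + 2) = 158*(-1153/33) = -182174/33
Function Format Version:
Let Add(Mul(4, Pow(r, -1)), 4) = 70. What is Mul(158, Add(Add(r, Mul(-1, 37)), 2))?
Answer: Rational(-182174, 33) ≈ -5520.4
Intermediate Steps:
r = Rational(2, 33) (r = Mul(4, Pow(Add(-4, 70), -1)) = Mul(4, Pow(66, -1)) = Mul(4, Rational(1, 66)) = Rational(2, 33) ≈ 0.060606)
Mul(158, Add(Add(r, Mul(-1, 37)), 2)) = Mul(158, Add(Add(Rational(2, 33), Mul(-1, 37)), 2)) = Mul(158, Add(Add(Rational(2, 33), -37), 2)) = Mul(158, Add(Rational(-1219, 33), 2)) = Mul(158, Rational(-1153, 33)) = Rational(-182174, 33)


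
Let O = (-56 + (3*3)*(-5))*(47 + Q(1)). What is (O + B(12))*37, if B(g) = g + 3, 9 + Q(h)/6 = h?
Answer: 4292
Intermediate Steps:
Q(h) = -54 + 6*h
B(g) = 3 + g
O = 101 (O = (-56 + (3*3)*(-5))*(47 + (-54 + 6*1)) = (-56 + 9*(-5))*(47 + (-54 + 6)) = (-56 - 45)*(47 - 48) = -101*(-1) = 101)
(O + B(12))*37 = (101 + (3 + 12))*37 = (101 + 15)*37 = 116*37 = 4292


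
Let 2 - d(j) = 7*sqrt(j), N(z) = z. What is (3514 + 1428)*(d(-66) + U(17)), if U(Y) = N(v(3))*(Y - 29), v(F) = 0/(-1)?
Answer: 9884 - 34594*I*sqrt(66) ≈ 9884.0 - 2.8104e+5*I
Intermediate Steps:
v(F) = 0 (v(F) = 0*(-1) = 0)
d(j) = 2 - 7*sqrt(j)
U(Y) = 0 (U(Y) = 0*(Y - 29) = 0*(-29 + Y) = 0)
(3514 + 1428)*(d(-66) + U(17)) = (3514 + 1428)*((2 - 7*I*sqrt(66)) + 0) = 4942*((2 - 7*I*sqrt(66)) + 0) = 4942*(2 - 7*I*sqrt(66)) = 9884 - 34594*I*sqrt(66)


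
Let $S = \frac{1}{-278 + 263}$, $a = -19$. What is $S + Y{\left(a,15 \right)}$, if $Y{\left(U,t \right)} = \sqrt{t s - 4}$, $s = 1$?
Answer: $- \frac{1}{15} + \sqrt{11} \approx 3.25$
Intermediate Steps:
$S = - \frac{1}{15}$ ($S = \frac{1}{-15} = - \frac{1}{15} \approx -0.066667$)
$Y{\left(U,t \right)} = \sqrt{-4 + t}$ ($Y{\left(U,t \right)} = \sqrt{t 1 - 4} = \sqrt{t - 4} = \sqrt{-4 + t}$)
$S + Y{\left(a,15 \right)} = - \frac{1}{15} + \sqrt{-4 + 15} = - \frac{1}{15} + \sqrt{11}$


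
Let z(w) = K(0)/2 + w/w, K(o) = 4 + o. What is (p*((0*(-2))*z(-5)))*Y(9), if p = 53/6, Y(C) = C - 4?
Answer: 0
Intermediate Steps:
Y(C) = -4 + C
z(w) = 3 (z(w) = (4 + 0)/2 + w/w = 4*(½) + 1 = 2 + 1 = 3)
p = 53/6 (p = 53*(⅙) = 53/6 ≈ 8.8333)
(p*((0*(-2))*z(-5)))*Y(9) = (53*((0*(-2))*3)/6)*(-4 + 9) = (53*(0*3)/6)*5 = ((53/6)*0)*5 = 0*5 = 0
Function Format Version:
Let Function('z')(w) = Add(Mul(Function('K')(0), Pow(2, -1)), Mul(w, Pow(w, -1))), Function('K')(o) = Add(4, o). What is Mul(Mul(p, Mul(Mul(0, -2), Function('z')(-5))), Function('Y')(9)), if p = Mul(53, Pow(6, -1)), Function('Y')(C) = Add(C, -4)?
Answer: 0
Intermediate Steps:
Function('Y')(C) = Add(-4, C)
Function('z')(w) = 3 (Function('z')(w) = Add(Mul(Add(4, 0), Pow(2, -1)), Mul(w, Pow(w, -1))) = Add(Mul(4, Rational(1, 2)), 1) = Add(2, 1) = 3)
p = Rational(53, 6) (p = Mul(53, Rational(1, 6)) = Rational(53, 6) ≈ 8.8333)
Mul(Mul(p, Mul(Mul(0, -2), Function('z')(-5))), Function('Y')(9)) = Mul(Mul(Rational(53, 6), Mul(Mul(0, -2), 3)), Add(-4, 9)) = Mul(Mul(Rational(53, 6), Mul(0, 3)), 5) = Mul(Mul(Rational(53, 6), 0), 5) = Mul(0, 5) = 0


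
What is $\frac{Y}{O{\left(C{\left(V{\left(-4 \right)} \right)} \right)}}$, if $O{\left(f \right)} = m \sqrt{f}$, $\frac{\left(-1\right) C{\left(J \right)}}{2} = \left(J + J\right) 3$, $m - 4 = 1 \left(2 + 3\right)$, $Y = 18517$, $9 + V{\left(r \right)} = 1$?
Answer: $\frac{18517 \sqrt{6}}{216} \approx 209.99$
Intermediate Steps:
$V{\left(r \right)} = -8$ ($V{\left(r \right)} = -9 + 1 = -8$)
$m = 9$ ($m = 4 + 1 \left(2 + 3\right) = 4 + 1 \cdot 5 = 4 + 5 = 9$)
$C{\left(J \right)} = - 12 J$ ($C{\left(J \right)} = - 2 \left(J + J\right) 3 = - 2 \cdot 2 J 3 = - 2 \cdot 6 J = - 12 J$)
$O{\left(f \right)} = 9 \sqrt{f}$
$\frac{Y}{O{\left(C{\left(V{\left(-4 \right)} \right)} \right)}} = \frac{18517}{9 \sqrt{\left(-12\right) \left(-8\right)}} = \frac{18517}{9 \sqrt{96}} = \frac{18517}{9 \cdot 4 \sqrt{6}} = \frac{18517}{36 \sqrt{6}} = 18517 \frac{\sqrt{6}}{216} = \frac{18517 \sqrt{6}}{216}$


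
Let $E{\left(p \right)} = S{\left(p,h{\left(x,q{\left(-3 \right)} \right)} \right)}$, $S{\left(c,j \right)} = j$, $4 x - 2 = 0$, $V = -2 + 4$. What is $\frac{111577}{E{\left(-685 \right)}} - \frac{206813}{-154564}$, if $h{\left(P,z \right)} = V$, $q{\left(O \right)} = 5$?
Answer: $\frac{8623100527}{154564} \approx 55790.0$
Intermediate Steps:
$V = 2$
$x = \frac{1}{2}$ ($x = \frac{1}{2} + \frac{1}{4} \cdot 0 = \frac{1}{2} + 0 = \frac{1}{2} \approx 0.5$)
$h{\left(P,z \right)} = 2$
$E{\left(p \right)} = 2$
$\frac{111577}{E{\left(-685 \right)}} - \frac{206813}{-154564} = \frac{111577}{2} - \frac{206813}{-154564} = 111577 \cdot \frac{1}{2} - - \frac{206813}{154564} = \frac{111577}{2} + \frac{206813}{154564} = \frac{8623100527}{154564}$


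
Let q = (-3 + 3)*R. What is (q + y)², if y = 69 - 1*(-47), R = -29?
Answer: 13456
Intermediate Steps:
q = 0 (q = (-3 + 3)*(-29) = 0*(-29) = 0)
y = 116 (y = 69 + 47 = 116)
(q + y)² = (0 + 116)² = 116² = 13456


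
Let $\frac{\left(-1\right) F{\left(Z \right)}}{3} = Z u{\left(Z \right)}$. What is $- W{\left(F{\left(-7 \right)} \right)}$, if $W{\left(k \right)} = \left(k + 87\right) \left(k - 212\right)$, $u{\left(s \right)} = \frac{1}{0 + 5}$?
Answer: $\frac{473784}{25} \approx 18951.0$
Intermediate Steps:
$u{\left(s \right)} = \frac{1}{5}$
$F{\left(Z \right)} = - \frac{3 Z}{5}$ ($F{\left(Z \right)} = - 3 Z \frac{1}{5} = - 3 \frac{Z}{5} = - \frac{3 Z}{5}$)
$W{\left(k \right)} = \left(-212 + k\right) \left(87 + k\right)$ ($W{\left(k \right)} = \left(87 + k\right) \left(-212 + k\right) = \left(-212 + k\right) \left(87 + k\right)$)
$- W{\left(F{\left(-7 \right)} \right)} = - (-18444 + \left(\left(- \frac{3}{5}\right) \left(-7\right)\right)^{2} - 125 \left(\left(- \frac{3}{5}\right) \left(-7\right)\right)) = - (-18444 + \left(\frac{21}{5}\right)^{2} - 525) = - (-18444 + \frac{441}{25} - 525) = \left(-1\right) \left(- \frac{473784}{25}\right) = \frac{473784}{25}$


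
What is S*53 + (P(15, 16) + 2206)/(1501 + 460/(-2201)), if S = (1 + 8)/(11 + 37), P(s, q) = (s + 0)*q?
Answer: 611353655/52851856 ≈ 11.567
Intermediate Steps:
P(s, q) = q*s (P(s, q) = s*q = q*s)
S = 3/16 (S = 9/48 = 9*(1/48) = 3/16 ≈ 0.18750)
S*53 + (P(15, 16) + 2206)/(1501 + 460/(-2201)) = (3/16)*53 + (16*15 + 2206)/(1501 + 460/(-2201)) = 159/16 + (240 + 2206)/(1501 + 460*(-1/2201)) = 159/16 + 2446/(1501 - 460/2201) = 159/16 + 2446/(3303241/2201) = 159/16 + 2446*(2201/3303241) = 159/16 + 5383646/3303241 = 611353655/52851856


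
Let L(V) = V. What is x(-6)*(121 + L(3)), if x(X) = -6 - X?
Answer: 0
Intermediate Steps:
x(-6)*(121 + L(3)) = (-6 - 1*(-6))*(121 + 3) = (-6 + 6)*124 = 0*124 = 0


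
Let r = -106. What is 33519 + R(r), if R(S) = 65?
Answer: 33584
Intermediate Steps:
33519 + R(r) = 33519 + 65 = 33584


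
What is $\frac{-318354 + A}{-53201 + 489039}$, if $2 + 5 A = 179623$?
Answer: $- \frac{1412149}{2179190} \approx -0.64802$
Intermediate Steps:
$A = \frac{179621}{5}$ ($A = - \frac{2}{5} + \frac{1}{5} \cdot 179623 = - \frac{2}{5} + \frac{179623}{5} = \frac{179621}{5} \approx 35924.0$)
$\frac{-318354 + A}{-53201 + 489039} = \frac{-318354 + \frac{179621}{5}}{-53201 + 489039} = - \frac{1412149}{5 \cdot 435838} = \left(- \frac{1412149}{5}\right) \frac{1}{435838} = - \frac{1412149}{2179190}$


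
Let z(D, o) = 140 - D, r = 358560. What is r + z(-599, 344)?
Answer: 359299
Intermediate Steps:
r + z(-599, 344) = 358560 + (140 - 1*(-599)) = 358560 + (140 + 599) = 358560 + 739 = 359299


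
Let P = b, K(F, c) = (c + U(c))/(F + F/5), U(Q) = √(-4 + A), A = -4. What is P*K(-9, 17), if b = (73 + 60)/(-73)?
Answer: 11305/3942 + 665*I*√2/1971 ≈ 2.8678 + 0.47714*I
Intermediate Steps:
U(Q) = 2*I*√2 (U(Q) = √(-4 - 4) = √(-8) = 2*I*√2)
K(F, c) = 5*(c + 2*I*√2)/(6*F) (K(F, c) = (c + 2*I*√2)/(F + F/5) = (c + 2*I*√2)/((6*F/5)) = (c + 2*I*√2)*(5/(6*F)) = 5*(c + 2*I*√2)/(6*F))
b = -133/73 (b = 133*(-1/73) = -133/73 ≈ -1.8219)
P = -133/73 ≈ -1.8219
P*K(-9, 17) = -665*(17 + 2*I*√2)/(438*(-9)) = -665*(-1)*(17 + 2*I*√2)/(438*9) = -133*(-85/54 - 5*I*√2/27)/73 = 11305/3942 + 665*I*√2/1971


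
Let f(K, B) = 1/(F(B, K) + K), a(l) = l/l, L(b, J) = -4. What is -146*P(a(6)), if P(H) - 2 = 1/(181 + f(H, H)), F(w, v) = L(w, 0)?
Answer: -79351/271 ≈ -292.81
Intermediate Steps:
F(w, v) = -4
a(l) = 1
f(K, B) = 1/(-4 + K)
P(H) = 2 + 1/(181 + 1/(-4 + H))
-146*P(a(6)) = -146*(-1450 + 363*1)/(-723 + 181*1) = -146*(-1450 + 363)/(-723 + 181) = -146*(-1087)/(-542) = -(-73)*(-1087)/271 = -146*1087/542 = -79351/271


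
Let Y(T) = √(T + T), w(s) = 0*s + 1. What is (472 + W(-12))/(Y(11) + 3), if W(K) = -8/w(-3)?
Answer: -1392/13 + 464*√22/13 ≈ 60.335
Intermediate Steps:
w(s) = 1 (w(s) = 0 + 1 = 1)
W(K) = -8 (W(K) = -8/1 = -8*1 = -8)
Y(T) = √2*√T (Y(T) = √(2*T) = √2*√T)
(472 + W(-12))/(Y(11) + 3) = (472 - 8)/(√2*√11 + 3) = 464/(√22 + 3) = 464/(3 + √22)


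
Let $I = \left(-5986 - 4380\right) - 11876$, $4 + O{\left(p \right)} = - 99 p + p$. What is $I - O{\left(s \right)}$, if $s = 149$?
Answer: $-7636$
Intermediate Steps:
$O{\left(p \right)} = -4 - 98 p$ ($O{\left(p \right)} = -4 + \left(- 99 p + p\right) = -4 - 98 p$)
$I = -22242$ ($I = -10366 - 11876 = -22242$)
$I - O{\left(s \right)} = -22242 - \left(-4 - 14602\right) = -22242 - -14606 = -22242 + 14606 = -7636$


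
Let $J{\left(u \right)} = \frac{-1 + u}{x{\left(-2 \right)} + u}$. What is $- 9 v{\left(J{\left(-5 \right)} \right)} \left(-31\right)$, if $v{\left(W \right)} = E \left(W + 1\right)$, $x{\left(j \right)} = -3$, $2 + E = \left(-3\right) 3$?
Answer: $- \frac{21483}{4} \approx -5370.8$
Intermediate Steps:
$E = -11$ ($E = -2 - 9 = -11$)
$J{\left(u \right)} = \frac{-1 + u}{-3 + u}$
$v{\left(W \right)} = -11 - 11 W$ ($v{\left(W \right)} = - 11 \left(W + 1\right) = - 11 \left(1 + W\right) = -11 - 11 W$)
$- 9 v{\left(J{\left(-5 \right)} \right)} \left(-31\right) = - 9 \left(-11 - 11 \frac{-1 - 5}{-3 - 5}\right) \left(-31\right) = - 9 \left(-11 - 11 \frac{1}{-8} \left(-6\right)\right) \left(-31\right) = - 9 \left(-11 - 11 \left(\left(- \frac{1}{8}\right) \left(-6\right)\right)\right) \left(-31\right) = - 9 \left(-11 - \frac{33}{4}\right) \left(-31\right) = \left(-9\right) \left(- \frac{77}{4}\right) \left(-31\right) = \frac{693}{4} \left(-31\right) = - \frac{21483}{4}$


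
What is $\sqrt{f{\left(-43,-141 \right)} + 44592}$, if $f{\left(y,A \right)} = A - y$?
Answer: $\sqrt{44494} \approx 210.94$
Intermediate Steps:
$\sqrt{f{\left(-43,-141 \right)} + 44592} = \sqrt{\left(-141 - -43\right) + 44592} = \sqrt{\left(-141 + 43\right) + 44592} = \sqrt{-98 + 44592} = \sqrt{44494}$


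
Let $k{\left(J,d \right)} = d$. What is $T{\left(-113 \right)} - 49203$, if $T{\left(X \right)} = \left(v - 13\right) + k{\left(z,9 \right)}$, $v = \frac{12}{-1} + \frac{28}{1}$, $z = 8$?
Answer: $-49191$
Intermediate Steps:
$v = 16$ ($v = 12 \left(-1\right) + 28 \cdot 1 = -12 + 28 = 16$)
$T{\left(X \right)} = 12$ ($T{\left(X \right)} = \left(16 - 13\right) + 9 = 3 + 9 = 12$)
$T{\left(-113 \right)} - 49203 = 12 - 49203 = -49191$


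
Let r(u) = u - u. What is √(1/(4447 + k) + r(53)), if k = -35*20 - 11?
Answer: √934/1868 ≈ 0.016360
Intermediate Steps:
r(u) = 0
k = -711 (k = -700 - 11 = -711)
√(1/(4447 + k) + r(53)) = √(1/(4447 - 711) + 0) = √(1/3736 + 0) = √(1/3736) = √934/1868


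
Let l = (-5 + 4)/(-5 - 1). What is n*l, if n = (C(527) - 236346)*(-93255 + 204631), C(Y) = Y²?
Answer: 2304536504/3 ≈ 7.6818e+8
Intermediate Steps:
l = ⅙ (l = -1/(-6) = -1*(-⅙) = ⅙ ≈ 0.16667)
n = 4609073008 (n = (527² - 236346)*(-93255 + 204631) = (277729 - 236346)*111376 = 41383*111376 = 4609073008)
n*l = 4609073008*(⅙) = 2304536504/3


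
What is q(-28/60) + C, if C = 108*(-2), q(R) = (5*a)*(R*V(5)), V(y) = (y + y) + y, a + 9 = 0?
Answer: 99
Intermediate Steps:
a = -9 (a = -9 + 0 = -9)
V(y) = 3*y (V(y) = 2*y + y = 3*y)
q(R) = -675*R (q(R) = (5*(-9))*(R*(3*5)) = -45*R*15 = -675*R)
C = -216
q(-28/60) + C = -(-18900)/60 - 216 = -675*(-7/15) - 216 = 315 - 216 = 99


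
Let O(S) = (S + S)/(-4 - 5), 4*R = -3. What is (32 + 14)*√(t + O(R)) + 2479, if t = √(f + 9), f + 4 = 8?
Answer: 2479 + 23*√(6 + 36*√13)/3 ≈ 2568.3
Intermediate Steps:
R = -¾ (R = (¼)*(-3) = -¾ ≈ -0.75000)
f = 4 (f = -4 + 8 = 4)
O(S) = -2*S/9 (O(S) = (2*S)/(-9) = (2*S)*(-⅑) = -2*S/9)
t = √13 (t = √(4 + 9) = √13 ≈ 3.6056)
(32 + 14)*√(t + O(R)) + 2479 = (32 + 14)*√(√13 - 2/9*(-¾)) + 2479 = 46*√(√13 + ⅙) + 2479 = 46*√(⅙ + √13) + 2479 = 2479 + 46*√(⅙ + √13)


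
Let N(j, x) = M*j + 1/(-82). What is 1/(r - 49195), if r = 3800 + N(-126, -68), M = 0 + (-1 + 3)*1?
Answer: -82/3743055 ≈ -2.1907e-5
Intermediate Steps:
M = 2 (M = 0 + 2*1 = 0 + 2 = 2)
N(j, x) = -1/82 + 2*j (N(j, x) = 2*j + 1/(-82) = 2*j + 1*(-1/82) = 2*j - 1/82 = -1/82 + 2*j)
r = 290935/82 (r = 3800 + (-1/82 + 2*(-126)) = 3800 + (-1/82 - 252) = 3800 - 20665/82 = 290935/82 ≈ 3548.0)
1/(r - 49195) = 1/(290935/82 - 49195) = 1/(-3743055/82) = -82/3743055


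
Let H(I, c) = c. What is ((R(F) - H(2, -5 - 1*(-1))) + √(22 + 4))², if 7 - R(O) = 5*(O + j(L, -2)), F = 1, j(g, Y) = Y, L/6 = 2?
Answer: (16 + √26)² ≈ 445.17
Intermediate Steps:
L = 12 (L = 6*2 = 12)
R(O) = 17 - 5*O (R(O) = 7 - 5*(O - 2) = 7 - 5*(-2 + O) = 7 - (-10 + 5*O) = 7 + (10 - 5*O) = 17 - 5*O)
((R(F) - H(2, -5 - 1*(-1))) + √(22 + 4))² = (((17 - 5*1) - (-5 - 1*(-1))) + √(22 + 4))² = (((17 - 5) - (-5 + 1)) + √26)² = ((12 - 1*(-4)) + √26)² = ((12 + 4) + √26)² = (16 + √26)²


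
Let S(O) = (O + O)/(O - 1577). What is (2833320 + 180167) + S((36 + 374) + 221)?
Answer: 1425378720/473 ≈ 3.0135e+6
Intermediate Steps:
S(O) = 2*O/(-1577 + O) (S(O) = (2*O)/(-1577 + O) = 2*O/(-1577 + O))
(2833320 + 180167) + S((36 + 374) + 221) = (2833320 + 180167) + 2*((36 + 374) + 221)/(-1577 + ((36 + 374) + 221)) = 3013487 + 2*(410 + 221)/(-1577 + (410 + 221)) = 3013487 + 2*631/(-1577 + 631) = 3013487 + 2*631/(-946) = 3013487 + 2*631*(-1/946) = 3013487 - 631/473 = 1425378720/473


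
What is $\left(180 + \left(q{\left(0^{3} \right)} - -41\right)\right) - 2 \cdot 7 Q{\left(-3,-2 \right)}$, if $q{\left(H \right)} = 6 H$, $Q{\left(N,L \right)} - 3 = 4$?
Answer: $123$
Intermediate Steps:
$Q{\left(N,L \right)} = 7$ ($Q{\left(N,L \right)} = 3 + 4 = 7$)
$\left(180 + \left(q{\left(0^{3} \right)} - -41\right)\right) - 2 \cdot 7 Q{\left(-3,-2 \right)} = \left(180 + \left(6 \cdot 0^{3} - -41\right)\right) - 2 \cdot 7 \cdot 7 = \left(180 + \left(6 \cdot 0 + 41\right)\right) - 14 \cdot 7 = \left(180 + \left(0 + 41\right)\right) - 98 = \left(180 + 41\right) - 98 = 221 - 98 = 123$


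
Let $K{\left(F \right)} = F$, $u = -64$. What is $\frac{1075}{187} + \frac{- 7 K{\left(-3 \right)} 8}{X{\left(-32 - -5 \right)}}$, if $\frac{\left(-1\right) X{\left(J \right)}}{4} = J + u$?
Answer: $\frac{15097}{2431} \approx 6.2102$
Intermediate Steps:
$X{\left(J \right)} = 256 - 4 J$ ($X{\left(J \right)} = - 4 \left(J - 64\right) = - 4 \left(-64 + J\right) = 256 - 4 J$)
$\frac{1075}{187} + \frac{- 7 K{\left(-3 \right)} 8}{X{\left(-32 - -5 \right)}} = \frac{1075}{187} + \frac{\left(-7\right) \left(-3\right) 8}{256 - 4 \left(-32 - -5\right)} = 1075 \cdot \frac{1}{187} + \frac{21 \cdot 8}{256 - 4 \left(-32 + 5\right)} = \frac{1075}{187} + \frac{168}{256 - -108} = \frac{1075}{187} + \frac{168}{256 + 108} = \frac{1075}{187} + \frac{168}{364} = \frac{1075}{187} + 168 \cdot \frac{1}{364} = \frac{1075}{187} + \frac{6}{13} = \frac{15097}{2431}$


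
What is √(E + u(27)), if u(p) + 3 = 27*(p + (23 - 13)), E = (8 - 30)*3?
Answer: √930 ≈ 30.496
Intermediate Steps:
E = -66 (E = -22*3 = -66)
u(p) = 267 + 27*p (u(p) = -3 + 27*(p + (23 - 13)) = -3 + 27*(p + 10) = -3 + 27*(10 + p) = -3 + (270 + 27*p) = 267 + 27*p)
√(E + u(27)) = √(-66 + (267 + 27*27)) = √(-66 + (267 + 729)) = √(-66 + 996) = √930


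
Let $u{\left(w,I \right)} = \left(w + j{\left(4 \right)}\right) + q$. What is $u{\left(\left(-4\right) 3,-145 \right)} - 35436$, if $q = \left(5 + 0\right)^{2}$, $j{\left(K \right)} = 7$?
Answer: $-35416$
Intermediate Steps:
$q = 25$ ($q = 5^{2} = 25$)
$u{\left(w,I \right)} = 32 + w$ ($u{\left(w,I \right)} = \left(w + 7\right) + 25 = \left(7 + w\right) + 25 = 32 + w$)
$u{\left(\left(-4\right) 3,-145 \right)} - 35436 = \left(32 - 12\right) - 35436 = 20 - 35436 = -35416$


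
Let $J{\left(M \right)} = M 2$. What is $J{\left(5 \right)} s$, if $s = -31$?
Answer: $-310$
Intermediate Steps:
$J{\left(M \right)} = 2 M$
$J{\left(5 \right)} s = 2 \cdot 5 \left(-31\right) = 10 \left(-31\right) = -310$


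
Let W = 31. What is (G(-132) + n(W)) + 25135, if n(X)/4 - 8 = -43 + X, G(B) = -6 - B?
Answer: 25245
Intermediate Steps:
n(X) = -140 + 4*X (n(X) = 32 + 4*(-43 + X) = 32 + (-172 + 4*X) = -140 + 4*X)
(G(-132) + n(W)) + 25135 = ((-6 - 1*(-132)) + (-140 + 4*31)) + 25135 = ((-6 + 132) + (-140 + 124)) + 25135 = (126 - 16) + 25135 = 110 + 25135 = 25245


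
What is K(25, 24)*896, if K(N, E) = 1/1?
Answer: 896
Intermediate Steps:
K(N, E) = 1
K(25, 24)*896 = 1*896 = 896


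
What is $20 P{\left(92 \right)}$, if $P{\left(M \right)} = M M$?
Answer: $169280$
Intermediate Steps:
$P{\left(M \right)} = M^{2}$
$20 P{\left(92 \right)} = 20 \cdot 92^{2} = 20 \cdot 8464 = 169280$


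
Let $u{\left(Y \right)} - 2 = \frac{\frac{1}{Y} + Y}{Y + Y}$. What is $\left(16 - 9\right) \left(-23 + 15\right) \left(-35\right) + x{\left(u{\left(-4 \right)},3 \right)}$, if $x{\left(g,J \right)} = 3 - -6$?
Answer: $1969$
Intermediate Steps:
$u{\left(Y \right)} = 2 + \frac{Y + \frac{1}{Y}}{2 Y}$ ($u{\left(Y \right)} = 2 + \frac{\frac{1}{Y} + Y}{Y + Y} = 2 + \frac{Y + \frac{1}{Y}}{2 Y}$)
$x{\left(g,J \right)} = 9$ ($x{\left(g,J \right)} = 3 + 6 = 9$)
$\left(16 - 9\right) \left(-23 + 15\right) \left(-35\right) + x{\left(u{\left(-4 \right)},3 \right)} = \left(16 - 9\right) \left(-23 + 15\right) \left(-35\right) + 9 = 7 \left(-8\right) \left(-35\right) + 9 = \left(-56\right) \left(-35\right) + 9 = 1960 + 9 = 1969$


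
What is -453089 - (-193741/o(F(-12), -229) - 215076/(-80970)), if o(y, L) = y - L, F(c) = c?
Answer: -1324225867722/2928415 ≈ -4.5220e+5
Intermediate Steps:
-453089 - (-193741/o(F(-12), -229) - 215076/(-80970)) = -453089 - (-193741/(-12 - 1*(-229)) - 215076/(-80970)) = -453089 - (-193741/(-12 + 229) - 215076*(-1/80970)) = -453089 - (-193741/217 + 35846/13495) = -453089 - 1*(-2606756213/2928415) = -453089 + 2606756213/2928415 = -1324225867722/2928415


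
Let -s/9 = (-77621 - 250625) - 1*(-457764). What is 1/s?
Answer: -1/1165662 ≈ -8.5788e-7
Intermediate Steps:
s = -1165662 (s = -9*((-77621 - 250625) - 1*(-457764)) = -9*(-328246 + 457764) = -9*129518 = -1165662)
1/s = 1/(-1165662) = -1/1165662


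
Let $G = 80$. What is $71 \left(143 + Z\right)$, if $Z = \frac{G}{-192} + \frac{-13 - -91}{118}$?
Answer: $\frac{7200607}{708} \approx 10170.0$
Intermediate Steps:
$Z = \frac{173}{708}$ ($Z = \frac{80}{-192} + \frac{-13 - -91}{118} = 80 \left(- \frac{1}{192}\right) + \left(-13 + 91\right) \frac{1}{118} = - \frac{5}{12} + 78 \cdot \frac{1}{118} = - \frac{5}{12} + \frac{39}{59} = \frac{173}{708} \approx 0.24435$)
$71 \left(143 + Z\right) = 71 \left(143 + \frac{173}{708}\right) = 71 \cdot \frac{101417}{708} = \frac{7200607}{708}$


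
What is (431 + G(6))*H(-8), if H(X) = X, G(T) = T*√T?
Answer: -3448 - 48*√6 ≈ -3565.6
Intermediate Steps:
G(T) = T^(3/2)
(431 + G(6))*H(-8) = (431 + 6^(3/2))*(-8) = (431 + 6*√6)*(-8) = -3448 - 48*√6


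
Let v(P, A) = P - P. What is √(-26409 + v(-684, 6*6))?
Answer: I*√26409 ≈ 162.51*I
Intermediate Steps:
v(P, A) = 0
√(-26409 + v(-684, 6*6)) = √(-26409 + 0) = √(-26409) = I*√26409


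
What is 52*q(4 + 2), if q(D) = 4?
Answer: 208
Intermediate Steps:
52*q(4 + 2) = 52*4 = 208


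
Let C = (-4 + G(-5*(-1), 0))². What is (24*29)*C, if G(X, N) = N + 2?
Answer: 2784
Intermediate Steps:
G(X, N) = 2 + N
C = 4 (C = (-4 + (2 + 0))² = (-4 + 2)² = (-2)² = 4)
(24*29)*C = (24*29)*4 = 696*4 = 2784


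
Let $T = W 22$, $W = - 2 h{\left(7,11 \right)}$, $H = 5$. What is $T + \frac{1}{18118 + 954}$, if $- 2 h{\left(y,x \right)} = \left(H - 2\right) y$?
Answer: $\frac{8811265}{19072} \approx 462.0$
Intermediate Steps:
$h{\left(y,x \right)} = - \frac{3 y}{2}$ ($h{\left(y,x \right)} = - \frac{\left(5 - 2\right) y}{2} = - \frac{3 y}{2}$)
$W = 21$ ($W = - 2 \left(\left(- \frac{3}{2}\right) 7\right) = \left(-2\right) \left(- \frac{21}{2}\right) = 21$)
$T = 462$ ($T = 21 \cdot 22 = 462$)
$T + \frac{1}{18118 + 954} = 462 + \frac{1}{18118 + 954} = 462 + \frac{1}{19072} = \frac{8811265}{19072}$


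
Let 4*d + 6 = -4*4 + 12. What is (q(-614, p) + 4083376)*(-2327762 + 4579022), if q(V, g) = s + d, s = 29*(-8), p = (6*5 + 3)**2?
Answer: 9192213133290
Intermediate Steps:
p = 1089 (p = (30 + 3)**2 = 33**2 = 1089)
d = -5/2 (d = -3/2 + (-4*4 + 12)/4 = -3/2 + (-16 + 12)/4 = -3/2 + (1/4)*(-4) = -3/2 - 1 = -5/2 ≈ -2.5000)
s = -232
q(V, g) = -469/2 (q(V, g) = -232 - 5/2 = -469/2)
(q(-614, p) + 4083376)*(-2327762 + 4579022) = (-469/2 + 4083376)*(-2327762 + 4579022) = (8166283/2)*2251260 = 9192213133290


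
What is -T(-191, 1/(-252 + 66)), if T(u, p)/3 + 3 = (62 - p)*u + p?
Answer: 1101681/31 ≈ 35538.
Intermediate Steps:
T(u, p) = -9 + 3*p + 3*u*(62 - p) (T(u, p) = -9 + 3*((62 - p)*u + p) = -9 + 3*(u*(62 - p) + p) = -9 + 3*(p + u*(62 - p)) = -9 + (3*p + 3*u*(62 - p)) = -9 + 3*p + 3*u*(62 - p))
-T(-191, 1/(-252 + 66)) = -(-9 + 3/(-252 + 66) + 186*(-191) - 3*(-191)/(-252 + 66)) = -(-9 + 3/(-186) - 35526 - 3*(-191)/(-186)) = -(-9 + 3*(-1/186) - 35526 - 3*(-1/186)*(-191)) = -(-9 - 1/62 - 35526 - 191/62) = -1*(-1101681/31) = 1101681/31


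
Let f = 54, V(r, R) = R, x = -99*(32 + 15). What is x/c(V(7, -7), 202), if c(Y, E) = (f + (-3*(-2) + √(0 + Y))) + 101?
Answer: -107019/3704 + 4653*I*√7/25928 ≈ -28.893 + 0.4748*I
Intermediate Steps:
x = -4653 (x = -99*47 = -4653)
c(Y, E) = 161 + √Y (c(Y, E) = (54 + (-3*(-2) + √(0 + Y))) + 101 = (54 + (6 + √Y)) + 101 = (60 + √Y) + 101 = 161 + √Y)
x/c(V(7, -7), 202) = -4653/(161 + √(-7)) = -4653/(161 + I*√7)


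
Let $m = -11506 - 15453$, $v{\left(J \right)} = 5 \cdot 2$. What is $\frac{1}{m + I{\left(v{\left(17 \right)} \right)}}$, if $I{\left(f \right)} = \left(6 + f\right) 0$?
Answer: $- \frac{1}{26959} \approx -3.7093 \cdot 10^{-5}$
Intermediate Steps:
$v{\left(J \right)} = 10$
$I{\left(f \right)} = 0$
$m = -26959$
$\frac{1}{m + I{\left(v{\left(17 \right)} \right)}} = \frac{1}{-26959 + 0} = \frac{1}{-26959} = - \frac{1}{26959}$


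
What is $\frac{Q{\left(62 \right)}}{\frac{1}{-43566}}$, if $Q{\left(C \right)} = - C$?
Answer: $2701092$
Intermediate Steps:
$\frac{Q{\left(62 \right)}}{\frac{1}{-43566}} = \frac{\left(-1\right) 62}{\frac{1}{-43566}} = - \frac{62}{- \frac{1}{43566}} = \left(-62\right) \left(-43566\right) = 2701092$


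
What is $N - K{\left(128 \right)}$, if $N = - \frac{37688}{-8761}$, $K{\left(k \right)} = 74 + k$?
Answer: $- \frac{1732034}{8761} \approx -197.7$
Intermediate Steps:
$N = \frac{37688}{8761}$ ($N = \left(-37688\right) \left(- \frac{1}{8761}\right) = \frac{37688}{8761} \approx 4.3018$)
$N - K{\left(128 \right)} = \frac{37688}{8761} - \left(74 + 128\right) = \frac{37688}{8761} - 202 = - \frac{1732034}{8761}$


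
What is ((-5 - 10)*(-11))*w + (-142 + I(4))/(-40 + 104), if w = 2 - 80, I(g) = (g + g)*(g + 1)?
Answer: -411891/32 ≈ -12872.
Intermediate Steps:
I(g) = 2*g*(1 + g) (I(g) = (2*g)*(1 + g) = 2*g*(1 + g))
w = -78
((-5 - 10)*(-11))*w + (-142 + I(4))/(-40 + 104) = ((-5 - 10)*(-11))*(-78) + (-142 + 2*4*(1 + 4))/(-40 + 104) = -15*(-11)*(-78) + (-142 + 2*4*5)/64 = 165*(-78) + (-142 + 40)*(1/64) = -12870 - 102*1/64 = -12870 - 51/32 = -411891/32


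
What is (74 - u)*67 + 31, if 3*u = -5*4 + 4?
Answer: 16039/3 ≈ 5346.3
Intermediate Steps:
u = -16/3 (u = (-5*4 + 4)/3 = (-20 + 4)/3 = (⅓)*(-16) = -16/3 ≈ -5.3333)
(74 - u)*67 + 31 = (74 - 1*(-16/3))*67 + 31 = (74 + 16/3)*67 + 31 = (238/3)*67 + 31 = 15946/3 + 31 = 16039/3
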